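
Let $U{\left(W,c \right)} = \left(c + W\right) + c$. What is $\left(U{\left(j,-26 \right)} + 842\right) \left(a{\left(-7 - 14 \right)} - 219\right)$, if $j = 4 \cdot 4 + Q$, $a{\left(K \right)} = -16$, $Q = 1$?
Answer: $-189645$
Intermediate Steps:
$j = 17$ ($j = 4 \cdot 4 + 1 = 16 + 1 = 17$)
$U{\left(W,c \right)} = W + 2 c$ ($U{\left(W,c \right)} = \left(W + c\right) + c = W + 2 c$)
$\left(U{\left(j,-26 \right)} + 842\right) \left(a{\left(-7 - 14 \right)} - 219\right) = \left(\left(17 + 2 \left(-26\right)\right) + 842\right) \left(-16 - 219\right) = \left(\left(17 - 52\right) + 842\right) \left(-235\right) = \left(-35 + 842\right) \left(-235\right) = 807 \left(-235\right) = -189645$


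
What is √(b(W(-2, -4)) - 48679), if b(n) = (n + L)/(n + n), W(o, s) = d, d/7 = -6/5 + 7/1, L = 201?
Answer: I*√2005890299/203 ≈ 220.63*I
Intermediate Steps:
d = 203/5 (d = 7*(-6/5 + 7/1) = 7*(-6*⅕ + 7*1) = 7*(-6/5 + 7) = 7*(29/5) = 203/5 ≈ 40.600)
W(o, s) = 203/5
b(n) = (201 + n)/(2*n) (b(n) = (n + 201)/(n + n) = (201 + n)/((2*n)) = (201 + n)*(1/(2*n)) = (201 + n)/(2*n))
√(b(W(-2, -4)) - 48679) = √((201 + 203/5)/(2*(203/5)) - 48679) = √((½)*(5/203)*(1208/5) - 48679) = √(604/203 - 48679) = √(-9881233/203) = I*√2005890299/203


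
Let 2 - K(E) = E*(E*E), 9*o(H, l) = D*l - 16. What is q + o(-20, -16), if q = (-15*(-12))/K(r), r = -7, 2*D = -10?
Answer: 1580/207 ≈ 7.6329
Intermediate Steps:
D = -5 (D = (1/2)*(-10) = -5)
o(H, l) = -16/9 - 5*l/9 (o(H, l) = (-5*l - 16)/9 = (-16 - 5*l)/9 = -16/9 - 5*l/9)
K(E) = 2 - E**3 (K(E) = 2 - E*E*E = 2 - E*E**2 = 2 - E**3)
q = 12/23 (q = (-15*(-12))/(2 - 1*(-7)**3) = 180/(2 - 1*(-343)) = 180/(2 + 343) = 180/345 = 180*(1/345) = 12/23 ≈ 0.52174)
q + o(-20, -16) = 12/23 + (-16/9 - 5/9*(-16)) = 12/23 + (-16/9 + 80/9) = 12/23 + 64/9 = 1580/207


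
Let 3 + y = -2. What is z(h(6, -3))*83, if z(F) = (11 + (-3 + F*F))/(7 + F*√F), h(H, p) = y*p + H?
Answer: -37267/1316 + 111801*√21/1316 ≈ 361.00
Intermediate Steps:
y = -5 (y = -3 - 2 = -5)
h(H, p) = H - 5*p (h(H, p) = -5*p + H = H - 5*p)
z(F) = (8 + F²)/(7 + F^(3/2)) (z(F) = (11 + (-3 + F²))/(7 + F^(3/2)) = (8 + F²)/(7 + F^(3/2)))
z(h(6, -3))*83 = ((8 + (6 - 5*(-3))²)/(7 + (6 - 5*(-3))^(3/2)))*83 = ((8 + (6 + 15)²)/(7 + (6 + 15)^(3/2)))*83 = ((8 + 21²)/(7 + 21^(3/2)))*83 = ((8 + 441)/(7 + 21*√21))*83 = (449/(7 + 21*√21))*83 = 37267/(7 + 21*√21)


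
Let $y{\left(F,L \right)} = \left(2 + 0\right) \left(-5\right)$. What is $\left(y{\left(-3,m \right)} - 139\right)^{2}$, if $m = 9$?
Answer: $22201$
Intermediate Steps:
$y{\left(F,L \right)} = -10$ ($y{\left(F,L \right)} = 2 \left(-5\right) = -10$)
$\left(y{\left(-3,m \right)} - 139\right)^{2} = \left(-10 - 139\right)^{2} = \left(-149\right)^{2} = 22201$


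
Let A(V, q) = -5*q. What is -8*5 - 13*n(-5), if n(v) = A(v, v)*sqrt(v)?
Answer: -40 - 325*I*sqrt(5) ≈ -40.0 - 726.72*I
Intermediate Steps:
n(v) = -5*v**(3/2) (n(v) = (-5*v)*sqrt(v) = -5*v**(3/2))
-8*5 - 13*n(-5) = -8*5 - (-65)*(-5)**(3/2) = -40 - (-65)*(-5*I*sqrt(5)) = -40 - 325*I*sqrt(5)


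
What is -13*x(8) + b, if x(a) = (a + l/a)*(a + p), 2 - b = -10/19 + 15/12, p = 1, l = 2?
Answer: -36631/38 ≈ -963.97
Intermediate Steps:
b = 97/76 (b = 2 - (-10/19 + 15/12) = 2 - (-10*1/19 + 15*(1/12)) = 2 - (-10/19 + 5/4) = 2 - 1*55/76 = 2 - 55/76 = 97/76 ≈ 1.2763)
x(a) = (1 + a)*(a + 2/a) (x(a) = (a + 2/a)*(a + 1) = (a + 2/a)*(1 + a) = (1 + a)*(a + 2/a))
-13*x(8) + b = -13*(2 + 8 + 8² + 2/8) + 97/76 = -13*(2 + 8 + 64 + 2*(⅛)) + 97/76 = -13*(2 + 8 + 64 + ¼) + 97/76 = -13*297/4 + 97/76 = -3861/4 + 97/76 = -36631/38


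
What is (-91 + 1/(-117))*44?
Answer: -468512/117 ≈ -4004.4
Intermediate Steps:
(-91 + 1/(-117))*44 = (-91 - 1/117)*44 = -10648/117*44 = -468512/117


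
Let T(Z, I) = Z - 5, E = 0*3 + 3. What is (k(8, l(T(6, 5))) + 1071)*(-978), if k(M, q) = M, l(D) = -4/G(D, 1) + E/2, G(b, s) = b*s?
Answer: -1055262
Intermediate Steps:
E = 3 (E = 0 + 3 = 3)
T(Z, I) = -5 + Z
l(D) = 3/2 - 4/D (l(D) = -4/D + 3/2 = 3/2 - 4/D)
(k(8, l(T(6, 5))) + 1071)*(-978) = (8 + 1071)*(-978) = 1079*(-978) = -1055262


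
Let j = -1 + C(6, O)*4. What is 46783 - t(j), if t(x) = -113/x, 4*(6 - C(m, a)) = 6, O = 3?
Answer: 795424/17 ≈ 46790.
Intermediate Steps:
C(m, a) = 9/2 (C(m, a) = 6 - ¼*6 = 6 - 3/2 = 9/2)
j = 17 (j = -1 + (9/2)*4 = -1 + 18 = 17)
46783 - t(j) = 46783 - (-113)/17 = 46783 - 1*(-113/17) = 46783 + 113/17 = 795424/17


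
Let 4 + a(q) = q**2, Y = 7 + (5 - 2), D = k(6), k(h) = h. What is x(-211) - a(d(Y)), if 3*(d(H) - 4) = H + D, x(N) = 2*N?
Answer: -4546/9 ≈ -505.11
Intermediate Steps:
D = 6
Y = 10 (Y = 7 + 3 = 10)
d(H) = 6 + H/3 (d(H) = 4 + (H + 6)/3 = 4 + (6 + H)/3 = 4 + (2 + H/3) = 6 + H/3)
a(q) = -4 + q**2
x(-211) - a(d(Y)) = 2*(-211) - (-4 + (6 + (1/3)*10)**2) = -422 - (-4 + (6 + 10/3)**2) = -422 - (-4 + (28/3)**2) = -422 - (-4 + 784/9) = -422 - 1*748/9 = -422 - 748/9 = -4546/9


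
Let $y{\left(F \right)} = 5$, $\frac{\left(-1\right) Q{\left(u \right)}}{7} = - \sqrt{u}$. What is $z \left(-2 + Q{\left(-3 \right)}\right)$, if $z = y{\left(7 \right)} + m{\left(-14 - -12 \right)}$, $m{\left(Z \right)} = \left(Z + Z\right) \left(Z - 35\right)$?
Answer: $-306 + 1071 i \sqrt{3} \approx -306.0 + 1855.0 i$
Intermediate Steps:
$Q{\left(u \right)} = 7 \sqrt{u}$ ($Q{\left(u \right)} = - 7 \left(- \sqrt{u}\right) = 7 \sqrt{u}$)
$m{\left(Z \right)} = 2 Z \left(-35 + Z\right)$
$z = 153$ ($z = 5 + 2 \left(-14 - -12\right) \left(-35 - 2\right) = 5 + 2 \left(-14 + 12\right) \left(-35 + \left(-14 + 12\right)\right) = 5 + 2 \left(-2\right) \left(-35 - 2\right) = 5 + 2 \left(-2\right) \left(-37\right) = 5 + 148 = 153$)
$z \left(-2 + Q{\left(-3 \right)}\right) = 153 \left(-2 + 7 \sqrt{-3}\right) = 153 \left(-2 + 7 i \sqrt{3}\right) = -306 + 1071 i \sqrt{3}$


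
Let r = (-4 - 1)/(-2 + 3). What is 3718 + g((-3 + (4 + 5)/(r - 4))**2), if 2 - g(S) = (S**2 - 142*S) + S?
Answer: 5720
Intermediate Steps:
r = -5 (r = -5/1 = -5*1 = -5)
g(S) = 2 - S**2 + 141*S (g(S) = 2 - ((S**2 - 142*S) + S) = 2 - (S**2 - 141*S) = 2 + (-S**2 + 141*S) = 2 - S**2 + 141*S)
3718 + g((-3 + (4 + 5)/(r - 4))**2) = 3718 + (2 - ((-3 + (4 + 5)/(-5 - 4))**2)**2 + 141*(-3 + (4 + 5)/(-5 - 4))**2) = 3718 + (2 - ((-3 + 9/(-9))**2)**2 + 141*(-3 + 9/(-9))**2) = 3718 + (2 - ((-3 + 9*(-1/9))**2)**2 + 141*(-3 + 9*(-1/9))**2) = 3718 + (2 - ((-3 - 1)**2)**2 + 141*(-3 - 1)**2) = 3718 + (2 - ((-4)**2)**2 + 141*(-4)**2) = 3718 + (2 - 1*16**2 + 141*16) = 3718 + (2 - 1*256 + 2256) = 3718 + (2 - 256 + 2256) = 3718 + 2002 = 5720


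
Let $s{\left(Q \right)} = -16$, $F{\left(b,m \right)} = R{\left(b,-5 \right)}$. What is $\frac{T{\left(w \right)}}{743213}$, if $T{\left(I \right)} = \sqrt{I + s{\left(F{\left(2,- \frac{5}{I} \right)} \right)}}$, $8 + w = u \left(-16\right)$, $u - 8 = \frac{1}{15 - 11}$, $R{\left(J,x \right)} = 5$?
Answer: $\frac{2 i \sqrt{39}}{743213} \approx 1.6805 \cdot 10^{-5} i$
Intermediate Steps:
$F{\left(b,m \right)} = 5$
$u = \frac{33}{4}$ ($u = 8 + \frac{1}{15 - 11} = 8 + \frac{1}{4} = \frac{33}{4} \approx 8.25$)
$w = -140$ ($w = -8 + \frac{33}{4} \left(-16\right) = -8 - 132 = -140$)
$T{\left(I \right)} = \sqrt{-16 + I}$ ($T{\left(I \right)} = \sqrt{I - 16} = \sqrt{-16 + I}$)
$\frac{T{\left(w \right)}}{743213} = \frac{\sqrt{-16 - 140}}{743213} = \sqrt{-156} \cdot \frac{1}{743213} = 2 i \sqrt{39} \cdot \frac{1}{743213} = \frac{2 i \sqrt{39}}{743213}$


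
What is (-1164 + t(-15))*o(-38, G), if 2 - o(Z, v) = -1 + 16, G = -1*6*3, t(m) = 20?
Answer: 14872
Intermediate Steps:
G = -18 (G = -6*3 = -18)
o(Z, v) = -13 (o(Z, v) = 2 - (-1 + 16) = 2 - 1*15 = 2 - 15 = -13)
(-1164 + t(-15))*o(-38, G) = (-1164 + 20)*(-13) = -1144*(-13) = 14872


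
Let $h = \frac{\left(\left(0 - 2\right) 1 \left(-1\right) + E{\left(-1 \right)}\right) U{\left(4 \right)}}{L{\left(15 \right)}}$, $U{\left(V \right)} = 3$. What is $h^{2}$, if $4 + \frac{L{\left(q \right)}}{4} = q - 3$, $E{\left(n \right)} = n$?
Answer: $\frac{9}{1024} \approx 0.0087891$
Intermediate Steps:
$L{\left(q \right)} = -28 + 4 q$ ($L{\left(q \right)} = -16 + 4 \left(q - 3\right) = -16 + 4 \left(-3 + q\right) = -16 + \left(-12 + 4 q\right) = -28 + 4 q$)
$h = \frac{3}{32}$ ($h = \frac{\left(\left(0 - 2\right) 1 \left(-1\right) - 1\right) 3}{-28 + 4 \cdot 15} = \frac{\left(\left(-2\right) 1 \left(-1\right) - 1\right) 3}{-28 + 60} = \frac{\left(\left(-2\right) \left(-1\right) - 1\right) 3}{32} = \left(2 - 1\right) 3 \cdot \frac{1}{32} = 1 \cdot 3 \cdot \frac{1}{32} = 3 \cdot \frac{1}{32} = \frac{3}{32} \approx 0.09375$)
$h^{2} = \left(\frac{3}{32}\right)^{2} = \frac{9}{1024}$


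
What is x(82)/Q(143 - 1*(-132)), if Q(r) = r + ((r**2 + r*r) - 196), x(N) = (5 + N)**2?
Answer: 2523/50443 ≈ 0.050017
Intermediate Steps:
Q(r) = -196 + r + 2*r**2 (Q(r) = r + ((r**2 + r**2) - 196) = r + (2*r**2 - 196) = r + (-196 + 2*r**2) = -196 + r + 2*r**2)
x(82)/Q(143 - 1*(-132)) = (5 + 82)**2/(-196 + (143 - 1*(-132)) + 2*(143 - 1*(-132))**2) = 87**2/(-196 + (143 + 132) + 2*(143 + 132)**2) = 7569/(-196 + 275 + 2*275**2) = 7569/(-196 + 275 + 2*75625) = 7569/(-196 + 275 + 151250) = 7569/151329 = 7569*(1/151329) = 2523/50443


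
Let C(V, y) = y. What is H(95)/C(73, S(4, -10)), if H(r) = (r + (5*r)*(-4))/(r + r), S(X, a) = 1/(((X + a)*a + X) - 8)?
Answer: -532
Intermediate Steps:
S(X, a) = 1/(-8 + X + a*(X + a)) (S(X, a) = 1/((a*(X + a) + X) - 8) = 1/((X + a*(X + a)) - 8) = 1/(-8 + X + a*(X + a)))
H(r) = -19/2 (H(r) = (r - 20*r)/((2*r)) = (-19*r)*(1/(2*r)) = -19/2)
H(95)/C(73, S(4, -10)) = -19/(2*(1/(-8 + 4 + (-10)² + 4*(-10)))) = -19/(2*(1/(-8 + 4 + 100 - 40))) = -19/(2*(1/56)) = -19/(2*1/56) = -19/2*56 = -532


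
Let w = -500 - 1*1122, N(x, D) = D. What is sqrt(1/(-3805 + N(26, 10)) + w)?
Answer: I*sqrt(23360088345)/3795 ≈ 40.274*I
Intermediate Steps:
w = -1622 (w = -500 - 1122 = -1622)
sqrt(1/(-3805 + N(26, 10)) + w) = sqrt(1/(-3805 + 10) - 1622) = sqrt(1/(-3795) - 1622) = sqrt(-1/3795 - 1622) = sqrt(-6155491/3795) = I*sqrt(23360088345)/3795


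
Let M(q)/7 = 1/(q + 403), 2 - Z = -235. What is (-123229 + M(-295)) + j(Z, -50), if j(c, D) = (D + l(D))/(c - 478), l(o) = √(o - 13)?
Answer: -3207397325/26028 - 3*I*√7/241 ≈ -1.2323e+5 - 0.032935*I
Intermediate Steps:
Z = 237 (Z = 2 - 1*(-235) = 2 + 235 = 237)
l(o) = √(-13 + o)
M(q) = 7/(403 + q) (M(q) = 7/(q + 403) = 7/(403 + q))
j(c, D) = (D + √(-13 + D))/(-478 + c) (j(c, D) = (D + √(-13 + D))/(c - 478) = (D + √(-13 + D))/(-478 + c))
(-123229 + M(-295)) + j(Z, -50) = (-123229 + 7/(403 - 295)) + (-50 + √(-13 - 50))/(-478 + 237) = (-123229 + 7/108) + (-50 + √(-63))/(-241) = (-123229 + 7*(1/108)) - (-50 + 3*I*√7)/241 = (-123229 + 7/108) + (50/241 - 3*I*√7/241) = -13308725/108 + (50/241 - 3*I*√7/241) = -3207397325/26028 - 3*I*√7/241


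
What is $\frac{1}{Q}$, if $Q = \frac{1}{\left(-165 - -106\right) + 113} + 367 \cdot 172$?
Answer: $\frac{54}{3408697} \approx 1.5842 \cdot 10^{-5}$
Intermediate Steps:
$Q = \frac{3408697}{54}$ ($Q = \frac{1}{\left(-165 + 106\right) + 113} + 63124 = \frac{1}{-59 + 113} + 63124 = \frac{1}{54} + 63124 = \frac{3408697}{54} \approx 63124.0$)
$\frac{1}{Q} = \frac{1}{\frac{3408697}{54}} = \frac{54}{3408697}$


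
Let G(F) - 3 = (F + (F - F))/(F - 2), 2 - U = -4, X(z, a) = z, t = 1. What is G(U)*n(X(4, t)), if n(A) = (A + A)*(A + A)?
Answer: 288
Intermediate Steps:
n(A) = 4*A**2 (n(A) = (2*A)*(2*A) = 4*A**2)
U = 6 (U = 2 - 1*(-4) = 2 + 4 = 6)
G(F) = 3 + F/(-2 + F) (G(F) = 3 + (F + (F - F))/(F - 2) = 3 + (F + 0)/(-2 + F) = 3 + F/(-2 + F))
G(U)*n(X(4, t)) = (2*(-3 + 2*6)/(-2 + 6))*(4*4**2) = (2*(-3 + 12)/4)*(4*16) = (2*(1/4)*9)*64 = (9/2)*64 = 288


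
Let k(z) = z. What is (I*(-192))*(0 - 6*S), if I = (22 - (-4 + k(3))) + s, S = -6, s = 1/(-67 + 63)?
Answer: -157248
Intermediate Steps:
s = -1/4 (s = 1/(-4) = -1/4 ≈ -0.25000)
I = 91/4 (I = (22 - (-4 + 3)) - 1/4 = (22 - 1*(-1)) - 1/4 = (22 + 1) - 1/4 = 23 - 1/4 = 91/4 ≈ 22.750)
(I*(-192))*(0 - 6*S) = ((91/4)*(-192))*(0 - 6*(-6)) = -4368*(0 + 36) = -4368*36 = -157248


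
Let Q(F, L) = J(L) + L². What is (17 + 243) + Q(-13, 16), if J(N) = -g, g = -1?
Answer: 517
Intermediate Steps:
J(N) = 1 (J(N) = -1*(-1) = 1)
Q(F, L) = 1 + L²
(17 + 243) + Q(-13, 16) = (17 + 243) + (1 + 16²) = 260 + (1 + 256) = 260 + 257 = 517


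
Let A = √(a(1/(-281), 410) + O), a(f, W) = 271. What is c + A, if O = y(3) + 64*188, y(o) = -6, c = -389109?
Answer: -389109 + √12297 ≈ -3.8900e+5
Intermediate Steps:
O = 12026 (O = -6 + 64*188 = -6 + 12032 = 12026)
A = √12297 (A = √(271 + 12026) = √12297 ≈ 110.89)
c + A = -389109 + √12297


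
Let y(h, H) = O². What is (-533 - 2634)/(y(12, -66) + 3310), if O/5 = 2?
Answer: -3167/3410 ≈ -0.92874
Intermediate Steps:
O = 10 (O = 5*2 = 10)
y(h, H) = 100 (y(h, H) = 10² = 100)
(-533 - 2634)/(y(12, -66) + 3310) = (-533 - 2634)/(100 + 3310) = -3167/3410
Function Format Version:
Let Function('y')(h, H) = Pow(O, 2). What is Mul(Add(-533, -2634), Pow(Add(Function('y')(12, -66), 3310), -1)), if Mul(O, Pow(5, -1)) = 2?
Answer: Rational(-3167, 3410) ≈ -0.92874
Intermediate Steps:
O = 10 (O = Mul(5, 2) = 10)
Function('y')(h, H) = 100 (Function('y')(h, H) = Pow(10, 2) = 100)
Mul(Add(-533, -2634), Pow(Add(Function('y')(12, -66), 3310), -1)) = Mul(Add(-533, -2634), Pow(Add(100, 3310), -1)) = Mul(-3167, Pow(3410, -1)) = Mul(-3167, Rational(1, 3410)) = Rational(-3167, 3410)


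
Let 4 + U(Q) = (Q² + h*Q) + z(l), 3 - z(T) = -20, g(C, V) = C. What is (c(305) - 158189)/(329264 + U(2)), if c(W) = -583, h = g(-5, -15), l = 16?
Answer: -52924/109759 ≈ -0.48218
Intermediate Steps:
z(T) = 23 (z(T) = 3 - 1*(-20) = 3 + 20 = 23)
h = -5
U(Q) = 19 + Q² - 5*Q (U(Q) = -4 + ((Q² - 5*Q) + 23) = -4 + (23 + Q² - 5*Q) = 19 + Q² - 5*Q)
(c(305) - 158189)/(329264 + U(2)) = (-583 - 158189)/(329264 + (19 + 2² - 5*2)) = -158772/(329264 + (19 + 4 - 10)) = -158772/(329264 + 13) = -158772/329277 = -158772*1/329277 = -52924/109759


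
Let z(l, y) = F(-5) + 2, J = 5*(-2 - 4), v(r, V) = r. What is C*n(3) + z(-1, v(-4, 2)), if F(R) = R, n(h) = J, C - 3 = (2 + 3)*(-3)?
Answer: 357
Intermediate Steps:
C = -12 (C = 3 + (2 + 3)*(-3) = 3 + 5*(-3) = 3 - 15 = -12)
J = -30 (J = 5*(-6) = -30)
n(h) = -30
z(l, y) = -3 (z(l, y) = -5 + 2 = -3)
C*n(3) + z(-1, v(-4, 2)) = -12*(-30) - 3 = 360 - 3 = 357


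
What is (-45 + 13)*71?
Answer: -2272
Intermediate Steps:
(-45 + 13)*71 = -32*71 = -2272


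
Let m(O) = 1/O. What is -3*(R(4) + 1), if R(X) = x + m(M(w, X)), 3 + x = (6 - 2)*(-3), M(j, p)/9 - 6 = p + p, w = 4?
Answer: 1763/42 ≈ 41.976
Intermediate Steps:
M(j, p) = 54 + 18*p (M(j, p) = 54 + 9*(p + p) = 54 + 9*(2*p) = 54 + 18*p)
x = -15 (x = -3 + (6 - 2)*(-3) = -3 + 4*(-3) = -3 - 12 = -15)
R(X) = -15 + 1/(54 + 18*X)
-3*(R(4) + 1) = -3*((-809 - 270*4)/(18*(3 + 4)) + 1) = -3*((1/18)*(-809 - 1080)/7 + 1) = -3*((1/18)*(1/7)*(-1889) + 1) = -3*(-1889/126 + 1) = -3*(-1763/126) = 1763/42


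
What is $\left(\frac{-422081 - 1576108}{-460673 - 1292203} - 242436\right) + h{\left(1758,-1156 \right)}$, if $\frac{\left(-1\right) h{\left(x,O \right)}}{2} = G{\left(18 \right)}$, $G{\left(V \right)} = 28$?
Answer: $- \frac{47228489867}{194764} \approx -2.4249 \cdot 10^{5}$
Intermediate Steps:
$h{\left(x,O \right)} = -56$ ($h{\left(x,O \right)} = \left(-2\right) 28 = -56$)
$\left(\frac{-422081 - 1576108}{-460673 - 1292203} - 242436\right) + h{\left(1758,-1156 \right)} = \left(\frac{-422081 - 1576108}{-460673 - 1292203} - 242436\right) - 56 = \left(- \frac{1998189}{-1752876} - 242436\right) - 56 = \left(\left(-1998189\right) \left(- \frac{1}{1752876}\right) - 242436\right) - 56 = \left(\frac{222021}{194764} - 242436\right) - 56 = - \frac{47217583083}{194764} - 56 = - \frac{47228489867}{194764}$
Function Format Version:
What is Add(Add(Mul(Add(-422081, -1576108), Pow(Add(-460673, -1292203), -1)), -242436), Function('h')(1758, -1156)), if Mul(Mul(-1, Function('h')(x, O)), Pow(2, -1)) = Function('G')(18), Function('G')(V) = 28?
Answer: Rational(-47228489867, 194764) ≈ -2.4249e+5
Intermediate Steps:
Function('h')(x, O) = -56 (Function('h')(x, O) = Mul(-2, 28) = -56)
Add(Add(Mul(Add(-422081, -1576108), Pow(Add(-460673, -1292203), -1)), -242436), Function('h')(1758, -1156)) = Add(Add(Mul(Add(-422081, -1576108), Pow(Add(-460673, -1292203), -1)), -242436), -56) = Add(Add(Mul(-1998189, Pow(-1752876, -1)), -242436), -56) = Add(Add(Mul(-1998189, Rational(-1, 1752876)), -242436), -56) = Add(Add(Rational(222021, 194764), -242436), -56) = Add(Rational(-47217583083, 194764), -56) = Rational(-47228489867, 194764)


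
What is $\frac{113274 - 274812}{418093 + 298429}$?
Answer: $- \frac{80769}{358261} \approx -0.22545$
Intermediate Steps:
$\frac{113274 - 274812}{418093 + 298429} = - \frac{161538}{716522} = \left(-161538\right) \frac{1}{716522} = - \frac{80769}{358261}$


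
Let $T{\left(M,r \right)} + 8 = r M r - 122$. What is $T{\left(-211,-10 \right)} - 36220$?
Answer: $-57450$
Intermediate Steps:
$T{\left(M,r \right)} = -130 + M r^{2}$ ($T{\left(M,r \right)} = -8 + \left(r M r - 122\right) = -8 + \left(M r r - 122\right) = -8 + \left(M r^{2} - 122\right) = -8 + \left(-122 + M r^{2}\right) = -130 + M r^{2}$)
$T{\left(-211,-10 \right)} - 36220 = \left(-130 - 211 \left(-10\right)^{2}\right) - 36220 = \left(-130 - 21100\right) - 36220 = -21230 - 36220 = -57450$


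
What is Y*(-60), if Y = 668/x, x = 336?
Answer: -835/7 ≈ -119.29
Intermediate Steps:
Y = 167/84 (Y = 668/336 = 668*(1/336) = 167/84 ≈ 1.9881)
Y*(-60) = (167/84)*(-60) = -835/7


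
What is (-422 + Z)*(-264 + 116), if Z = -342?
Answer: 113072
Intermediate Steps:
(-422 + Z)*(-264 + 116) = (-422 - 342)*(-264 + 116) = -764*(-148) = 113072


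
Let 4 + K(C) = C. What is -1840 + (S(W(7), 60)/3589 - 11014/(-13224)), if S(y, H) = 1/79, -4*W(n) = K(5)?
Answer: -3447899416651/1874706972 ≈ -1839.2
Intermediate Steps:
K(C) = -4 + C
W(n) = -¼ (W(n) = -(-4 + 5)/4 = -¼*1 = -¼)
S(y, H) = 1/79
-1840 + (S(W(7), 60)/3589 - 11014/(-13224)) = -1840 + ((1/79)/3589 - 11014/(-13224)) = -1840 + ((1/79)*(1/3589) - 11014*(-1/13224)) = -1840 + (1/283531 + 5507/6612) = -1840 + 1561411829/1874706972 = -3447899416651/1874706972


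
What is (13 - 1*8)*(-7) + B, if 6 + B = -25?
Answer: -66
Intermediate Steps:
B = -31 (B = -6 - 25 = -31)
(13 - 1*8)*(-7) + B = (13 - 1*8)*(-7) - 31 = (13 - 8)*(-7) - 31 = 5*(-7) - 31 = -35 - 31 = -66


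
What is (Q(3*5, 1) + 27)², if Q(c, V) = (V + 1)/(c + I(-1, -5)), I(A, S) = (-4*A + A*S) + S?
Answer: 265225/361 ≈ 734.70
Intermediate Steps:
I(A, S) = S - 4*A + A*S
Q(c, V) = (1 + V)/(4 + c) (Q(c, V) = (V + 1)/(c + (-5 - 4*(-1) - 1*(-5))) = (1 + V)/(c + (-5 + 4 + 5)) = (1 + V)/(c + 4) = (1 + V)/(4 + c))
(Q(3*5, 1) + 27)² = ((1 + 1)/(4 + 3*5) + 27)² = (2/(4 + 15) + 27)² = (2/19 + 27)² = (515/19)² = 265225/361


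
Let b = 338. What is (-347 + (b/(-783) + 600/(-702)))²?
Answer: 12568492672849/103612041 ≈ 1.2130e+5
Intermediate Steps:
(-347 + (b/(-783) + 600/(-702)))² = (-347 + (338/(-783) + 600/(-702)))² = (-347 + (338*(-1/783) + 600*(-1/702)))² = (-347 + (-338/783 - 100/117))² = (-347 - 13094/10179)² = (-3545207/10179)² = 12568492672849/103612041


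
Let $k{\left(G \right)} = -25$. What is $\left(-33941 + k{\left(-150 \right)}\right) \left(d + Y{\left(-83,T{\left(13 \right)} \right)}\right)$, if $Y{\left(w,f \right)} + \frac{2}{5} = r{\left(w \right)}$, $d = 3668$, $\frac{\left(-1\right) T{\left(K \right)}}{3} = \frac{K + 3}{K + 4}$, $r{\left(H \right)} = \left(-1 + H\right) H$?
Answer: $- \frac{1806923268}{5} \approx -3.6138 \cdot 10^{8}$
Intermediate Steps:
$r{\left(H \right)} = H \left(-1 + H\right)$
$T{\left(K \right)} = - \frac{3 \left(3 + K\right)}{4 + K}$ ($T{\left(K \right)} = - 3 \frac{K + 3}{K + 4} = - 3 \frac{3 + K}{4 + K} = - \frac{3 \left(3 + K\right)}{4 + K}$)
$Y{\left(w,f \right)} = - \frac{2}{5} + w \left(-1 + w\right)$
$\left(-33941 + k{\left(-150 \right)}\right) \left(d + Y{\left(-83,T{\left(13 \right)} \right)}\right) = \left(-33941 - 25\right) \left(3668 - \left(- \frac{413}{5} - 6889\right)\right) = - 33966 \left(3668 + \left(- \frac{2}{5} + 6889 + 83\right)\right) = - 33966 \left(3668 + \frac{34858}{5}\right) = \left(-33966\right) \frac{53198}{5} = - \frac{1806923268}{5}$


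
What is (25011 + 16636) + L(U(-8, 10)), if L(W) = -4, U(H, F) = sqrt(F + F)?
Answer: 41643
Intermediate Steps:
U(H, F) = sqrt(2)*sqrt(F) (U(H, F) = sqrt(2*F) = sqrt(2)*sqrt(F))
(25011 + 16636) + L(U(-8, 10)) = (25011 + 16636) - 4 = 41647 - 4 = 41643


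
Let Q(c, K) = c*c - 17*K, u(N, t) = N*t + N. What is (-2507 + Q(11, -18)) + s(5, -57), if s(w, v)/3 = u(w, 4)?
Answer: -2005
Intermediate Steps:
u(N, t) = N + N*t
s(w, v) = 15*w (s(w, v) = 3*(w*(1 + 4)) = 3*(w*5) = 3*(5*w) = 15*w)
Q(c, K) = c² - 17*K
(-2507 + Q(11, -18)) + s(5, -57) = (-2507 + (11² - 17*(-18))) + 15*5 = (-2507 + (121 + 306)) + 75 = (-2507 + 427) + 75 = -2080 + 75 = -2005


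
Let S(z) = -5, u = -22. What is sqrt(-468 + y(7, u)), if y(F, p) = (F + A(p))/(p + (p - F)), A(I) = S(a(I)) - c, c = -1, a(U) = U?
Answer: I*sqrt(135269)/17 ≈ 21.635*I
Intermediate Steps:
A(I) = -4 (A(I) = -5 - 1*(-1) = -5 + 1 = -4)
y(F, p) = (-4 + F)/(-F + 2*p) (y(F, p) = (F - 4)/(p + (p - F)) = (-4 + F)/(-F + 2*p))
sqrt(-468 + y(7, u)) = sqrt(-468 + (4 - 1*7)/(7 - 2*(-22))) = sqrt(-468 + (4 - 7)/(7 + 44)) = sqrt(-468 - 3/51) = sqrt(-468 + (1/51)*(-3)) = sqrt(-468 - 1/17) = sqrt(-7957/17) = I*sqrt(135269)/17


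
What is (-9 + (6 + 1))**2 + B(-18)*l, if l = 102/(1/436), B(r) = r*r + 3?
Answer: 14542348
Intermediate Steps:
B(r) = 3 + r**2 (B(r) = r**2 + 3 = 3 + r**2)
l = 44472 (l = 102/(1/436) = 102*436 = 44472)
(-9 + (6 + 1))**2 + B(-18)*l = (-9 + (6 + 1))**2 + (3 + (-18)**2)*44472 = (-9 + 7)**2 + (3 + 324)*44472 = (-2)**2 + 327*44472 = 4 + 14542344 = 14542348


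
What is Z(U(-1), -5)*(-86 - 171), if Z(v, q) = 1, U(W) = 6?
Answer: -257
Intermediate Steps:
Z(U(-1), -5)*(-86 - 171) = 1*(-86 - 171) = 1*(-257) = -257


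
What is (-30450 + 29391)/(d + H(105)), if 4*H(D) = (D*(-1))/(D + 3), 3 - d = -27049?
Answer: -152496/3895453 ≈ -0.039147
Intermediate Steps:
d = 27052 (d = 3 - 1*(-27049) = 3 + 27049 = 27052)
H(D) = -D/(4*(3 + D)) (H(D) = ((D*(-1))/(D + 3))/4 = ((-D)/(3 + D))/4 = (-D/(3 + D))/4 = -D/(4*(3 + D)))
(-30450 + 29391)/(d + H(105)) = (-30450 + 29391)/(27052 - 1*105/(12 + 4*105)) = -1059/(27052 - 1*105/(12 + 420)) = -1059/(27052 - 1*105/432) = -1059/(27052 - 1*105*1/432) = -1059/(27052 - 35/144) = -1059/3895453/144 = -1059*144/3895453 = -152496/3895453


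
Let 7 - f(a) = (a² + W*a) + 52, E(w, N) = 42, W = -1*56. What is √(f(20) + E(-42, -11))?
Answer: √717 ≈ 26.777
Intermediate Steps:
W = -56
f(a) = -45 - a² + 56*a (f(a) = 7 - ((a² - 56*a) + 52) = 7 - (52 + a² - 56*a) = 7 + (-52 - a² + 56*a) = -45 - a² + 56*a)
√(f(20) + E(-42, -11)) = √((-45 - 1*20² + 56*20) + 42) = √((-45 - 1*400 + 1120) + 42) = √((-45 - 400 + 1120) + 42) = √(675 + 42) = √717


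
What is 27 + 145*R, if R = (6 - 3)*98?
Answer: 42657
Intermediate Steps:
R = 294 (R = 3*98 = 294)
27 + 145*R = 27 + 145*294 = 27 + 42630 = 42657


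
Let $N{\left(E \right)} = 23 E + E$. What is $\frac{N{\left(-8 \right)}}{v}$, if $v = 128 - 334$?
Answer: $\frac{96}{103} \approx 0.93204$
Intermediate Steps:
$N{\left(E \right)} = 24 E$
$v = -206$ ($v = 128 - 334 = -206$)
$\frac{N{\left(-8 \right)}}{v} = \frac{24 \left(-8\right)}{-206} = \left(-192\right) \left(- \frac{1}{206}\right) = \frac{96}{103}$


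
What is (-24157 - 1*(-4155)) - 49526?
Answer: -69528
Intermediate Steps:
(-24157 - 1*(-4155)) - 49526 = (-24157 + 4155) - 49526 = -20002 - 49526 = -69528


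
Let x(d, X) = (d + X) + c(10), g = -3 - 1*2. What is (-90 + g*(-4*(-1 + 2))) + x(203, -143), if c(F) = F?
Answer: 0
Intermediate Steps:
g = -5 (g = -3 - 2 = -5)
x(d, X) = 10 + X + d (x(d, X) = (d + X) + 10 = (X + d) + 10 = 10 + X + d)
(-90 + g*(-4*(-1 + 2))) + x(203, -143) = (-90 - (-20)*(-1 + 2)) + (10 - 143 + 203) = (-90 - (-20)) + 70 = (-90 - 5*(-4)) + 70 = (-90 + 20) + 70 = -70 + 70 = 0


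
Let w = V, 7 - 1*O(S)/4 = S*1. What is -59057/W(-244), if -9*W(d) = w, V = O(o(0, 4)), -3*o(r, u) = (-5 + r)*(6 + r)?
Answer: -177171/4 ≈ -44293.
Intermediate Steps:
o(r, u) = -(-5 + r)*(6 + r)/3
O(S) = 28 - 4*S
V = -12 (V = 28 - 4*(10 - 1/3*0 - 1/3*0**2) = 28 - 4*(10 + 0 - 1/3*0) = 28 - 4*(10 + 0 + 0) = 28 - 4*10 = 28 - 40 = -12)
w = -12
W(d) = 4/3 (W(d) = -1/9*(-12) = 4/3)
-59057/W(-244) = -59057/4/3 = -59057*3/4 = -177171/4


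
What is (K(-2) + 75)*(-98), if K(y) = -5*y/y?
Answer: -6860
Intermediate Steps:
K(y) = -5 (K(y) = -5*1 = -5)
(K(-2) + 75)*(-98) = (-5 + 75)*(-98) = 70*(-98) = -6860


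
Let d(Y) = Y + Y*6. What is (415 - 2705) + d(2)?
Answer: -2276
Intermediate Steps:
d(Y) = 7*Y (d(Y) = Y + 6*Y = 7*Y)
(415 - 2705) + d(2) = (415 - 2705) + 7*2 = -2290 + 14 = -2276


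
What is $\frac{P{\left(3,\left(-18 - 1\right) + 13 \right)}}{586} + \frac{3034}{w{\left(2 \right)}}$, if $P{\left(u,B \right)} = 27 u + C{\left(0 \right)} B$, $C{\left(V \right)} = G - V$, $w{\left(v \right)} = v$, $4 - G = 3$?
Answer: $\frac{889037}{586} \approx 1517.1$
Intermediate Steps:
$G = 1$ ($G = 4 - 3 = 1$)
$C{\left(V \right)} = 1 - V$
$P{\left(u,B \right)} = B + 27 u$ ($P{\left(u,B \right)} = 27 u + \left(1 - 0\right) B = 27 u + \left(1 + 0\right) B = 27 u + 1 B = 27 u + B = B + 27 u$)
$\frac{P{\left(3,\left(-18 - 1\right) + 13 \right)}}{586} + \frac{3034}{w{\left(2 \right)}} = \frac{\left(\left(-18 - 1\right) + 13\right) + 27 \cdot 3}{586} + \frac{3034}{2} = \left(\left(-19 + 13\right) + 81\right) \frac{1}{586} + 3034 \cdot \frac{1}{2} = \left(-6 + 81\right) \frac{1}{586} + 1517 = 75 \cdot \frac{1}{586} + 1517 = \frac{75}{586} + 1517 = \frac{889037}{586}$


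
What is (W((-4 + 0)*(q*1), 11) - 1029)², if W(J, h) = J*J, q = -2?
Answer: 931225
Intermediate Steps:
W(J, h) = J²
(W((-4 + 0)*(q*1), 11) - 1029)² = (((-4 + 0)*(-2*1))² - 1029)² = ((-4*(-2))² - 1029)² = (8² - 1029)² = (64 - 1029)² = (-965)² = 931225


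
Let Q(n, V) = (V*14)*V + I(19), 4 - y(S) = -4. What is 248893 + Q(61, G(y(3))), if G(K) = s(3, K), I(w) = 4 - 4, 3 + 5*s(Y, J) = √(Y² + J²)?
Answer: 6223473/25 - 84*√73/25 ≈ 2.4891e+5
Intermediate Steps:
s(Y, J) = -⅗ + √(J² + Y²)/5 (s(Y, J) = -⅗ + √(Y² + J²)/5 = -⅗ + √(J² + Y²)/5)
y(S) = 8 (y(S) = 4 - 1*(-4) = 4 + 4 = 8)
I(w) = 0
G(K) = -⅗ + √(9 + K²)/5 (G(K) = -⅗ + √(K² + 3²)/5 = -⅗ + √(K² + 9)/5 = -⅗ + √(9 + K²)/5)
Q(n, V) = 14*V² (Q(n, V) = (V*14)*V + 0 = (14*V)*V + 0 = 14*V² + 0 = 14*V²)
248893 + Q(61, G(y(3))) = 248893 + 14*(-⅗ + √(9 + 8²)/5)² = 248893 + 14*(-⅗ + √(9 + 64)/5)² = 248893 + 14*(-⅗ + √73/5)²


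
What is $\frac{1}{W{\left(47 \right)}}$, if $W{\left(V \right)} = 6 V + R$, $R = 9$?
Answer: $\frac{1}{291} \approx 0.0034364$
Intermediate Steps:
$W{\left(V \right)} = 9 + 6 V$ ($W{\left(V \right)} = 6 V + 9 = 9 + 6 V$)
$\frac{1}{W{\left(47 \right)}} = \frac{1}{9 + 6 \cdot 47} = \frac{1}{9 + 282} = \frac{1}{291}$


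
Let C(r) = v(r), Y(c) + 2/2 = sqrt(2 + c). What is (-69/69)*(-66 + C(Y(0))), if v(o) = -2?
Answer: 68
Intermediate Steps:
Y(c) = -1 + sqrt(2 + c)
C(r) = -2
(-69/69)*(-66 + C(Y(0))) = (-69/69)*(-66 - 2) = -69*1/69*(-68) = -1*(-68) = 68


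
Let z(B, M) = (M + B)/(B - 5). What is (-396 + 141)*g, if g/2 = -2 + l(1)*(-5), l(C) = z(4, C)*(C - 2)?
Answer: 13770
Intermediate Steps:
z(B, M) = (B + M)/(-5 + B)
l(C) = (-4 - C)*(-2 + C) (l(C) = ((4 + C)/(-5 + 4))*(C - 2) = ((4 + C)/(-1))*(-2 + C) = (-(4 + C))*(-2 + C) = (-4 - C)*(-2 + C))
g = -54 (g = 2*(-2 + ((-4 - 1*1)*(-2 + 1))*(-5)) = 2*(-2 + ((-4 - 1)*(-1))*(-5)) = 2*(-2 - 5*(-1)*(-5)) = 2*(-2 + 5*(-5)) = 2*(-2 - 25) = 2*(-27) = -54)
(-396 + 141)*g = (-396 + 141)*(-54) = -255*(-54) = 13770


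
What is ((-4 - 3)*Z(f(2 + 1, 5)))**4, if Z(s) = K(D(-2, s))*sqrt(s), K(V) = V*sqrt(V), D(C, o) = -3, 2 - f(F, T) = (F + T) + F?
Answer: 141776649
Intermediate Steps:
f(F, T) = 2 - T - 2*F (f(F, T) = 2 - ((F + T) + F) = 2 - (T + 2*F) = 2 + (-T - 2*F) = 2 - T - 2*F)
K(V) = V**(3/2)
Z(s) = -3*I*sqrt(3)*sqrt(s) (Z(s) = (-3)**(3/2)*sqrt(s) = (-3*I*sqrt(3))*sqrt(s) = -3*I*sqrt(3)*sqrt(s))
((-4 - 3)*Z(f(2 + 1, 5)))**4 = ((-4 - 3)*(-3*I*sqrt(3)*sqrt(2 - 1*5 - 2*(2 + 1))))**4 = (-(-21)*I*sqrt(3)*sqrt(2 - 5 - 2*3))**4 = (-(-21)*I*sqrt(3)*sqrt(2 - 5 - 6))**4 = (-(-21)*I*sqrt(3)*sqrt(-9))**4 = (-(-21)*I*sqrt(3)*3*I)**4 = (-63*sqrt(3))**4 = 141776649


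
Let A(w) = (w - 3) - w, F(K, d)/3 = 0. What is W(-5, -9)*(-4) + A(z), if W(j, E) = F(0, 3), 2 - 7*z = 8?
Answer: -3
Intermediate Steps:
z = -6/7 (z = 2/7 - ⅐*8 = 2/7 - 8/7 = -6/7 ≈ -0.85714)
F(K, d) = 0 (F(K, d) = 3*0 = 0)
W(j, E) = 0
A(w) = -3 (A(w) = (-3 + w) - w = -3)
W(-5, -9)*(-4) + A(z) = 0*(-4) - 3 = 0 - 3 = -3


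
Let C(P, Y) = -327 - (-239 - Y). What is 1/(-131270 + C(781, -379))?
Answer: -1/131737 ≈ -7.5909e-6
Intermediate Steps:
C(P, Y) = -88 + Y (C(P, Y) = -327 + (239 + Y) = -88 + Y)
1/(-131270 + C(781, -379)) = 1/(-131270 + (-88 - 379)) = 1/(-131270 - 467) = 1/(-131737) = -1/131737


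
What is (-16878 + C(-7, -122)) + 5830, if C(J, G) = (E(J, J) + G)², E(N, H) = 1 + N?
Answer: 5336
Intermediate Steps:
C(J, G) = (1 + G + J)² (C(J, G) = ((1 + J) + G)² = (1 + G + J)²)
(-16878 + C(-7, -122)) + 5830 = (-16878 + (1 - 122 - 7)²) + 5830 = (-16878 + (-128)²) + 5830 = (-16878 + 16384) + 5830 = -494 + 5830 = 5336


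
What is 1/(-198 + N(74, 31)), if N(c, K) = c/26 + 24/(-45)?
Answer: -195/38159 ≈ -0.0051102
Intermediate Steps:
N(c, K) = -8/15 + c/26 (N(c, K) = c*(1/26) + 24*(-1/45) = c/26 - 8/15 = -8/15 + c/26)
1/(-198 + N(74, 31)) = 1/(-198 + (-8/15 + (1/26)*74)) = 1/(-198 + (-8/15 + 37/13)) = 1/(-198 + 451/195) = 1/(-38159/195) = -195/38159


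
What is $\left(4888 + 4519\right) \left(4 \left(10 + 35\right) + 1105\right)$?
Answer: $12087995$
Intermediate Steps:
$\left(4888 + 4519\right) \left(4 \left(10 + 35\right) + 1105\right) = 9407 \left(4 \cdot 45 + 1105\right) = 9407 \left(180 + 1105\right) = 9407 \cdot 1285 = 12087995$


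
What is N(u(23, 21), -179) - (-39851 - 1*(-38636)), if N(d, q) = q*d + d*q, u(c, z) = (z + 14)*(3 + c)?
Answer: -324565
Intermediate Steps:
u(c, z) = (3 + c)*(14 + z) (u(c, z) = (14 + z)*(3 + c) = (3 + c)*(14 + z))
N(d, q) = 2*d*q (N(d, q) = d*q + d*q = 2*d*q)
N(u(23, 21), -179) - (-39851 - 1*(-38636)) = 2*(42 + 3*21 + 14*23 + 23*21)*(-179) - (-39851 - 1*(-38636)) = 2*(42 + 63 + 322 + 483)*(-179) - (-39851 + 38636) = 2*910*(-179) - 1*(-1215) = -325780 + 1215 = -324565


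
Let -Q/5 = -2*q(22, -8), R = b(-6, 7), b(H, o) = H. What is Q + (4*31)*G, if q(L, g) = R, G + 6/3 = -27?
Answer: -3656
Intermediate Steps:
G = -29 (G = -2 - 27 = -29)
R = -6
q(L, g) = -6
Q = -60 (Q = -(-10)*(-6) = -5*12 = -60)
Q + (4*31)*G = -60 + (4*31)*(-29) = -60 + 124*(-29) = -60 - 3596 = -3656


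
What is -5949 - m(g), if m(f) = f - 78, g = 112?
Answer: -5983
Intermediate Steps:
m(f) = -78 + f
-5949 - m(g) = -5949 - (-78 + 112) = -5949 - 1*34 = -5949 - 34 = -5983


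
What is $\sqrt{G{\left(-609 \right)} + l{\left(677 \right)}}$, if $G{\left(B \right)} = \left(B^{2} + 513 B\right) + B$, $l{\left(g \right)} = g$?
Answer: $2 \sqrt{14633} \approx 241.93$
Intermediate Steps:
$G{\left(B \right)} = B^{2} + 514 B$
$\sqrt{G{\left(-609 \right)} + l{\left(677 \right)}} = \sqrt{- 609 \left(514 - 609\right) + 677} = \sqrt{\left(-609\right) \left(-95\right) + 677} = \sqrt{57855 + 677} = \sqrt{58532} = 2 \sqrt{14633}$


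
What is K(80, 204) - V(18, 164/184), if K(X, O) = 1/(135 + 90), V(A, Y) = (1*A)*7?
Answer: -28349/225 ≈ -126.00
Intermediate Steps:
V(A, Y) = 7*A (V(A, Y) = A*7 = 7*A)
K(X, O) = 1/225
K(80, 204) - V(18, 164/184) = 1/225 - 7*18 = 1/225 - 1*126 = 1/225 - 126 = -28349/225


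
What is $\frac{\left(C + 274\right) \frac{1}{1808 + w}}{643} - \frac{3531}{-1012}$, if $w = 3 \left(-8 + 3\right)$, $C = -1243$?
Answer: $\frac{369991431}{106066708} \approx 3.4883$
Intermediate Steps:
$w = -15$ ($w = 3 \left(-5\right) = -15$)
$\frac{\left(C + 274\right) \frac{1}{1808 + w}}{643} - \frac{3531}{-1012} = \frac{\left(-1243 + 274\right) \frac{1}{1808 - 15}}{643} - \frac{3531}{-1012} = - \frac{969}{1793} \cdot \frac{1}{643} - - \frac{321}{92} = \left(-969\right) \frac{1}{1793} \cdot \frac{1}{643} + \frac{321}{92} = \left(- \frac{969}{1793}\right) \frac{1}{643} + \frac{321}{92} = - \frac{969}{1152899} + \frac{321}{92} = \frac{369991431}{106066708}$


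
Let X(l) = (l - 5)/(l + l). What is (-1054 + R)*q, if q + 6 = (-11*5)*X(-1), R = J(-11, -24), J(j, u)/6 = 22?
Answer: 157662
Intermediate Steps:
J(j, u) = 132 (J(j, u) = 6*22 = 132)
X(l) = (-5 + l)/(2*l) (X(l) = (-5 + l)/((2*l)) = (-5 + l)*(1/(2*l)) = (-5 + l)/(2*l))
R = 132
q = -171 (q = -6 + (-11*5)*((1/2)*(-5 - 1)/(-1)) = -6 - 55*(-1)*(-6)/2 = -6 - 55*3 = -6 - 165 = -171)
(-1054 + R)*q = (-1054 + 132)*(-171) = -922*(-171) = 157662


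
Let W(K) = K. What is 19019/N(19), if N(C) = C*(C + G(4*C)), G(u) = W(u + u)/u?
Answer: 143/3 ≈ 47.667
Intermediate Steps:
G(u) = 2 (G(u) = (u + u)/u = (2*u)/u = 2)
N(C) = C*(2 + C) (N(C) = C*(C + 2) = C*(2 + C))
19019/N(19) = 19019/((19*(2 + 19))) = 19019/((19*21)) = 19019/399 = 19019*(1/399) = 143/3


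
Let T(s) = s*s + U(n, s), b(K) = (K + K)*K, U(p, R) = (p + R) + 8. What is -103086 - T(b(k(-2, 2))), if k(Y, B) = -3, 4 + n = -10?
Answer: -103422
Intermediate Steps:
n = -14 (n = -4 - 10 = -14)
U(p, R) = 8 + R + p (U(p, R) = (R + p) + 8 = 8 + R + p)
b(K) = 2*K**2 (b(K) = (2*K)*K = 2*K**2)
T(s) = -6 + s + s**2 (T(s) = s*s + (8 + s - 14) = s**2 + (-6 + s) = -6 + s + s**2)
-103086 - T(b(k(-2, 2))) = -103086 - (-6 + 2*(-3)**2 + (2*(-3)**2)**2) = -103086 - (-6 + 2*9 + (2*9)**2) = -103086 - (-6 + 18 + 18**2) = -103086 - (-6 + 18 + 324) = -103086 - 1*336 = -103086 - 336 = -103422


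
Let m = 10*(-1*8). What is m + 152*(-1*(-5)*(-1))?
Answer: -840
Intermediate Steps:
m = -80 (m = 10*(-8) = -80)
m + 152*(-1*(-5)*(-1)) = -80 + 152*(-1*(-5)*(-1)) = -80 + 152*(5*(-1)) = -80 + 152*(-5) = -80 - 760 = -840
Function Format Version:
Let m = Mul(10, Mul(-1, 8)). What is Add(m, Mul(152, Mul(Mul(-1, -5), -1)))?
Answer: -840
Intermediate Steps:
m = -80 (m = Mul(10, -8) = -80)
Add(m, Mul(152, Mul(Mul(-1, -5), -1))) = Add(-80, Mul(152, Mul(Mul(-1, -5), -1))) = Add(-80, Mul(152, Mul(5, -1))) = Add(-80, Mul(152, -5)) = Add(-80, -760) = -840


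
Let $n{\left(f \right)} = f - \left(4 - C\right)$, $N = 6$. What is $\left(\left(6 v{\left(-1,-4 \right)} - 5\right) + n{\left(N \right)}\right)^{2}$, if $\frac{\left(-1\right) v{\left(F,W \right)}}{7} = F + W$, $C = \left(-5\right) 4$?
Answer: $34969$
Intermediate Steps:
$C = -20$
$v{\left(F,W \right)} = - 7 F - 7 W$ ($v{\left(F,W \right)} = - 7 \left(F + W\right) = - 7 F - 7 W$)
$n{\left(f \right)} = -24 + f$ ($n{\left(f \right)} = f - \left(4 - -20\right) = f - \left(4 + 20\right) = f - 24 = -24 + f$)
$\left(\left(6 v{\left(-1,-4 \right)} - 5\right) + n{\left(N \right)}\right)^{2} = \left(\left(6 \left(\left(-7\right) \left(-1\right) - -28\right) - 5\right) + \left(-24 + 6\right)\right)^{2} = \left(\left(6 \left(7 + 28\right) - 5\right) - 18\right)^{2} = \left(\left(6 \cdot 35 - 5\right) - 18\right)^{2} = \left(\left(210 - 5\right) - 18\right)^{2} = \left(205 - 18\right)^{2} = 187^{2} = 34969$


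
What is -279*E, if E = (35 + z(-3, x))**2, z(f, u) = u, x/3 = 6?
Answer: -783711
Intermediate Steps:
x = 18 (x = 3*6 = 18)
E = 2809 (E = (35 + 18)**2 = 53**2 = 2809)
-279*E = -279*2809 = -783711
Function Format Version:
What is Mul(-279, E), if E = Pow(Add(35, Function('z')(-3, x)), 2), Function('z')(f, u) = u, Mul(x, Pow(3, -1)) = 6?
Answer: -783711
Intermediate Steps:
x = 18 (x = Mul(3, 6) = 18)
E = 2809 (E = Pow(Add(35, 18), 2) = Pow(53, 2) = 2809)
Mul(-279, E) = Mul(-279, 2809) = -783711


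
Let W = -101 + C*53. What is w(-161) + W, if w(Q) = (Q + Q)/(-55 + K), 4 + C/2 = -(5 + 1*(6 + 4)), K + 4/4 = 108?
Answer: -55151/26 ≈ -2121.2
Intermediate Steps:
K = 107 (K = -1 + 108 = 107)
C = -38 (C = -8 + 2*(-(5 + 1*(6 + 4))) = -8 + 2*(-(5 + 1*10)) = -8 + 2*(-(5 + 10)) = -8 + 2*(-1*15) = -8 + 2*(-15) = -8 - 30 = -38)
w(Q) = Q/26 (w(Q) = (Q + Q)/(-55 + 107) = (2*Q)/52 = (2*Q)*(1/52) = Q/26)
W = -2115 (W = -101 - 38*53 = -101 - 2014 = -2115)
w(-161) + W = (1/26)*(-161) - 2115 = -161/26 - 2115 = -55151/26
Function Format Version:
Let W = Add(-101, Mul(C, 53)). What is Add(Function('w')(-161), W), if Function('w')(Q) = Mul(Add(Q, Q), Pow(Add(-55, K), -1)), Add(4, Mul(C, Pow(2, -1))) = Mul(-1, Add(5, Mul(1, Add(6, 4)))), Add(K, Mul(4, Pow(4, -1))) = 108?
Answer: Rational(-55151, 26) ≈ -2121.2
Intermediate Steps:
K = 107 (K = Add(-1, 108) = 107)
C = -38 (C = Add(-8, Mul(2, Mul(-1, Add(5, Mul(1, Add(6, 4)))))) = Add(-8, Mul(2, Mul(-1, Add(5, Mul(1, 10))))) = Add(-8, Mul(2, Mul(-1, Add(5, 10)))) = Add(-8, Mul(2, Mul(-1, 15))) = Add(-8, Mul(2, -15)) = Add(-8, -30) = -38)
Function('w')(Q) = Mul(Rational(1, 26), Q) (Function('w')(Q) = Mul(Add(Q, Q), Pow(Add(-55, 107), -1)) = Mul(Mul(2, Q), Pow(52, -1)) = Mul(Mul(2, Q), Rational(1, 52)) = Mul(Rational(1, 26), Q))
W = -2115 (W = Add(-101, Mul(-38, 53)) = Add(-101, -2014) = -2115)
Add(Function('w')(-161), W) = Add(Mul(Rational(1, 26), -161), -2115) = Add(Rational(-161, 26), -2115) = Rational(-55151, 26)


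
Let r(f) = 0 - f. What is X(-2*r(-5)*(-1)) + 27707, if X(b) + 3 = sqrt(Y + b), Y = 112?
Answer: 27704 + sqrt(122) ≈ 27715.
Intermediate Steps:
r(f) = -f
X(b) = -3 + sqrt(112 + b)
X(-2*r(-5)*(-1)) + 27707 = (-3 + sqrt(112 - (-2)*(-5)*(-1))) + 27707 = (-3 + sqrt(112 - 2*5*(-1))) + 27707 = (-3 + sqrt(112 - 10*(-1))) + 27707 = (-3 + sqrt(112 + 10)) + 27707 = (-3 + sqrt(122)) + 27707 = 27704 + sqrt(122)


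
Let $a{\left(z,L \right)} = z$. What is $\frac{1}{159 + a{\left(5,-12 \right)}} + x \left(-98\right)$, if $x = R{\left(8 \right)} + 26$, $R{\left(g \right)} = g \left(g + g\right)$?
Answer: $- \frac{2475087}{164} \approx -15092.0$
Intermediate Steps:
$R{\left(g \right)} = 2 g^{2}$ ($R{\left(g \right)} = g 2 g = 2 g^{2}$)
$x = 154$ ($x = 2 \cdot 8^{2} + 26 = 2 \cdot 64 + 26 = 128 + 26 = 154$)
$\frac{1}{159 + a{\left(5,-12 \right)}} + x \left(-98\right) = \frac{1}{159 + 5} + 154 \left(-98\right) = \frac{1}{164} - 15092 = - \frac{2475087}{164}$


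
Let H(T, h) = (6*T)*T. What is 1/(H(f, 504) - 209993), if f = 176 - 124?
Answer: -1/193769 ≈ -5.1608e-6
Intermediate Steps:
f = 52
H(T, h) = 6*T²
1/(H(f, 504) - 209993) = 1/(6*52² - 209993) = 1/(6*2704 - 209993) = 1/(16224 - 209993) = 1/(-193769) = -1/193769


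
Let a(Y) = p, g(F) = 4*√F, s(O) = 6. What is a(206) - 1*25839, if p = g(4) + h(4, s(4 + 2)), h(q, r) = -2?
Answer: -25833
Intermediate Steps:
p = 6 (p = 4*√4 - 2 = 4*2 - 2 = 8 - 2 = 6)
a(Y) = 6
a(206) - 1*25839 = 6 - 1*25839 = 6 - 25839 = -25833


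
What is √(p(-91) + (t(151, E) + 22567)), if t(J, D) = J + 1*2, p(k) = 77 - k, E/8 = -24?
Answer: 2*√5722 ≈ 151.29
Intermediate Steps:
E = -192 (E = 8*(-24) = -192)
t(J, D) = 2 + J (t(J, D) = J + 2 = 2 + J)
√(p(-91) + (t(151, E) + 22567)) = √((77 - 1*(-91)) + ((2 + 151) + 22567)) = √((77 + 91) + (153 + 22567)) = √(168 + 22720) = √22888 = 2*√5722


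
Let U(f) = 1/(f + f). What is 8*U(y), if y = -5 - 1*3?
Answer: -½ ≈ -0.50000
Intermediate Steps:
y = -8 (y = -5 - 3 = -8)
U(f) = 1/(2*f)
8*U(y) = 8*((½)/(-8)) = 8*((½)*(-⅛)) = 8*(-1/16) = -½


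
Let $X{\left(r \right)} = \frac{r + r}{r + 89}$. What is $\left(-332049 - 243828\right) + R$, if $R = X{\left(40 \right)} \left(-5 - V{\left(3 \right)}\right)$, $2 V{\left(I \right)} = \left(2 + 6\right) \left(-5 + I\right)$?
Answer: $- \frac{24762631}{43} \approx -5.7588 \cdot 10^{5}$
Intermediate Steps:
$V{\left(I \right)} = -20 + 4 I$ ($V{\left(I \right)} = \frac{\left(2 + 6\right) \left(-5 + I\right)}{2} = \frac{8 \left(-5 + I\right)}{2} = \frac{-40 + 8 I}{2} = -20 + 4 I$)
$X{\left(r \right)} = \frac{2 r}{89 + r}$
$R = \frac{80}{43}$ ($R = 2 \cdot 40 \frac{1}{89 + 40} \left(-5 - \left(-20 + 4 \cdot 3\right)\right) = 2 \cdot 40 \cdot \frac{1}{129} \left(-5 - \left(-20 + 12\right)\right) = 2 \cdot 40 \cdot \frac{1}{129} \left(-5 - -8\right) = \frac{80 \left(-5 + 8\right)}{129} = \frac{80}{129} \cdot 3 = \frac{80}{43} \approx 1.8605$)
$\left(-332049 - 243828\right) + R = \left(-332049 - 243828\right) + \frac{80}{43} = -575877 + \frac{80}{43} = - \frac{24762631}{43}$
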